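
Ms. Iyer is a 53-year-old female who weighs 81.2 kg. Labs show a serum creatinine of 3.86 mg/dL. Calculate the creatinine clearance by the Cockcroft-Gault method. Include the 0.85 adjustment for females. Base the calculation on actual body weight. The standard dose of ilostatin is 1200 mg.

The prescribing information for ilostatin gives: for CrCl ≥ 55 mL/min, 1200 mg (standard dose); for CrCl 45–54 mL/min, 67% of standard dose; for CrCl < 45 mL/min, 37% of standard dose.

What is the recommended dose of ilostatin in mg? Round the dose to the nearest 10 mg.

CrCl = (140 − 53) × 81.2 / (72 × 3.86) × 0.85 = 7064.4 / 277.92 × 0.85 ≈ 21.6 mL/min
CrCl ≈ 22 mL/min → bracket < 45 mL/min.
37% of 1200 mg = 444 mg → 440 mg

440 mg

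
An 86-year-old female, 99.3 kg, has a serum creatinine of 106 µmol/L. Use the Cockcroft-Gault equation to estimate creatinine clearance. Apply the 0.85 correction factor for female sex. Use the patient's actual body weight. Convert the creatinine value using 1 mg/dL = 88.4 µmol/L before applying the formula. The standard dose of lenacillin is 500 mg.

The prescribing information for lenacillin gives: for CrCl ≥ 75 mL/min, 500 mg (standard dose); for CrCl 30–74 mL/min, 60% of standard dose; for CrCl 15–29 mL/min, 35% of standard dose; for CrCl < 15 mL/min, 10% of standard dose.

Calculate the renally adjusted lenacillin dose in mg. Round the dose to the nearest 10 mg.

300 mg

SCr = 106 / 88.4 = 1.199 mg/dL
CrCl = (140 − 86) × 99.3 / (72 × 1.199) × 0.85 = 5362.2 / 86.33 × 0.85 ≈ 52.8 mL/min
CrCl ≈ 53 mL/min → bracket 30–74 mL/min.
60% of 500 mg = 300 mg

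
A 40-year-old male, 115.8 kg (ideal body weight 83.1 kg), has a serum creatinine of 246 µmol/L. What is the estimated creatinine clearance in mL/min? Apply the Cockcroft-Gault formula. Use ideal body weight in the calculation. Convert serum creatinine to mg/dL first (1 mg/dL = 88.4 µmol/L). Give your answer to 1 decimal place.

41.5 mL/min

SCr = 246 / 88.4 = 2.783 mg/dL
CrCl = (140 − 40) × 83.1 / (72 × 2.783) = 8310.0 / 200.38 ≈ 41.5 mL/min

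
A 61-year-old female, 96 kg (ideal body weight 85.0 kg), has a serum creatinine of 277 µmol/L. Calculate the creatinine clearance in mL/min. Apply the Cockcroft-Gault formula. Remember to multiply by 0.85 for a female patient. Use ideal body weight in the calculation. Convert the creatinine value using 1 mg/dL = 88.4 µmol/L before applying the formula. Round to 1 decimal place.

SCr = 277 / 88.4 = 3.133 mg/dL
CrCl = (140 − 61) × 85 / (72 × 3.133) × 0.85 = 6715.0 / 225.58 × 0.85 ≈ 25.3 mL/min

25.3 mL/min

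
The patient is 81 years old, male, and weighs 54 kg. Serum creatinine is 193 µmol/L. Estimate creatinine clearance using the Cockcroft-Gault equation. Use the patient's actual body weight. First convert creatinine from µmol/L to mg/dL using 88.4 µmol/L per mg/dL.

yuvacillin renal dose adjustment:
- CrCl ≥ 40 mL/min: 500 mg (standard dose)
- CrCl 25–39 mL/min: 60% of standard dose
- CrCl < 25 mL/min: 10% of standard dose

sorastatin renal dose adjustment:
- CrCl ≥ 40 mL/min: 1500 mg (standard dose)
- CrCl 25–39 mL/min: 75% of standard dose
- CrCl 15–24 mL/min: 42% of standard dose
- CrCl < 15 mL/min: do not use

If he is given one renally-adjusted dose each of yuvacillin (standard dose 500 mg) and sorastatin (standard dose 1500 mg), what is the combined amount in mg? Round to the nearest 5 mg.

SCr = 193 / 88.4 = 2.183 mg/dL
CrCl = (140 − 81) × 54 / (72 × 2.183) = 3186.0 / 157.18 ≈ 20.3 mL/min
CrCl ≈ 20 mL/min.
yuvacillin: < 25 mL/min → 10% of 500 mg = 50 mg.
sorastatin: 15–24 mL/min → 42% of 1500 mg = 630 mg.
Total = 50 + 630 = 680 mg.

680 mg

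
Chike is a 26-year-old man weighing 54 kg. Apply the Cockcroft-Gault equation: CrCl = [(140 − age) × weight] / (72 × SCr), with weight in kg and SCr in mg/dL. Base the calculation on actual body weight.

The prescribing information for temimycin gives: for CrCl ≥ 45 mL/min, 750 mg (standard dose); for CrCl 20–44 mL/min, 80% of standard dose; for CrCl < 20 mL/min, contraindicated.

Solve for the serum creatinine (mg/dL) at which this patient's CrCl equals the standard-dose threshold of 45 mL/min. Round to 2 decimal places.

1.90 mg/dL

Standard dose requires CrCl ≥ 45 mL/min.
Set (140 − 26) × 54 / (72 × SCr) = 45
SCr = (140 − 26) × 54 / (72 × 45) = 1.900 mg/dL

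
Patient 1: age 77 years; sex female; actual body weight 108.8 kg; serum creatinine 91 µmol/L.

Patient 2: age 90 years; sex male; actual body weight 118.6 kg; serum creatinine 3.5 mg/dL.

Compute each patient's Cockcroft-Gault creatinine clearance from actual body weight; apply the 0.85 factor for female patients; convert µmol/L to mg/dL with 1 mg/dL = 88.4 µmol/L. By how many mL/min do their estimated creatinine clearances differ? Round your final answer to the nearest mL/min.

Patient 1: SCr = 91 / 88.4 = 1.029 mg/dL
Patient 1: CrCl = (140 − 77) × 108.8 / (72 × 1.029) × 0.85 = 6854.4 / 74.09 × 0.85 ≈ 78.6 mL/min
Patient 2: CrCl = (140 − 90) × 118.6 / (72 × 3.5) = 5930.0 / 252.00 ≈ 23.5 mL/min
|78.6 − 23.5| = 55.1 mL/min

55 mL/min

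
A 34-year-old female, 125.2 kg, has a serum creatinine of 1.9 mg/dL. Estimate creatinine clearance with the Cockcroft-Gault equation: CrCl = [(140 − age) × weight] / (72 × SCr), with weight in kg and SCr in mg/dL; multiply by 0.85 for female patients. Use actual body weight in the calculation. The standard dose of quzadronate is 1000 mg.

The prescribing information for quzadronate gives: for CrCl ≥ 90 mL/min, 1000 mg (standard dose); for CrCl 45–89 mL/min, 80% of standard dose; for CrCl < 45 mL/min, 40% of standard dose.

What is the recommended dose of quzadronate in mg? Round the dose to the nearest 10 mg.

CrCl = (140 − 34) × 125.2 / (72 × 1.9) × 0.85 = 13271.2 / 136.80 × 0.85 ≈ 82.5 mL/min
CrCl ≈ 82 mL/min → bracket 45–89 mL/min.
80% of 1000 mg = 800 mg

800 mg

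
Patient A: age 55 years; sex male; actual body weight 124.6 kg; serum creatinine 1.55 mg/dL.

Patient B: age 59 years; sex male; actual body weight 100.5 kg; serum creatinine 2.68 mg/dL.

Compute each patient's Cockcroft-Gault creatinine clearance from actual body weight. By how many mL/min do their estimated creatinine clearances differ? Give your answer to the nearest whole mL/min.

Patient A: CrCl = (140 − 55) × 124.6 / (72 × 1.55) = 10591.0 / 111.60 ≈ 94.9 mL/min
Patient B: CrCl = (140 − 59) × 100.5 / (72 × 2.68) = 8140.5 / 192.96 ≈ 42.2 mL/min
|94.9 − 42.2| = 52.7 mL/min

53 mL/min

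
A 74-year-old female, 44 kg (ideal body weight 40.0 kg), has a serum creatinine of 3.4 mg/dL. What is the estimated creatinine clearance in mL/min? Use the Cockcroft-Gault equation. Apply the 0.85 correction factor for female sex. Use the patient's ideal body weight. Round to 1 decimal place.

CrCl = (140 − 74) × 40 / (72 × 3.4) × 0.85 = 2640.0 / 244.80 × 0.85 ≈ 9.2 mL/min

9.2 mL/min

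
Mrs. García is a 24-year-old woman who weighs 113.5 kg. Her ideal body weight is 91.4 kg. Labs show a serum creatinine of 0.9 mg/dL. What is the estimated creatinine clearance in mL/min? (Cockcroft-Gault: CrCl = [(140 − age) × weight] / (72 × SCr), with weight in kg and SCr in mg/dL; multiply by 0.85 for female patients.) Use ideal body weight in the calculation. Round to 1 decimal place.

139.1 mL/min

CrCl = (140 − 24) × 91.4 / (72 × 0.9) × 0.85 = 10602.4 / 64.80 × 0.85 ≈ 139.1 mL/min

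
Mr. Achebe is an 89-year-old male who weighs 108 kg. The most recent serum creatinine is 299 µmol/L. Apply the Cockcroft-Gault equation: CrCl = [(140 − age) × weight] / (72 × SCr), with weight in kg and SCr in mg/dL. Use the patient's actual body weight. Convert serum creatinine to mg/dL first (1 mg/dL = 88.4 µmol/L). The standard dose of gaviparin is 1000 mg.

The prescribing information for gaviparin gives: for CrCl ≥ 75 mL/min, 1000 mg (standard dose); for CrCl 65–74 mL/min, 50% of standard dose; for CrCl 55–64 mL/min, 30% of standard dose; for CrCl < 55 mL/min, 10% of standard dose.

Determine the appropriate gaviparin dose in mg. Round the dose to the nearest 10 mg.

SCr = 299 / 88.4 = 3.382 mg/dL
CrCl = (140 − 89) × 108 / (72 × 3.382) = 5508.0 / 243.50 ≈ 22.6 mL/min
CrCl ≈ 23 mL/min → bracket < 55 mL/min.
10% of 1000 mg = 100 mg

100 mg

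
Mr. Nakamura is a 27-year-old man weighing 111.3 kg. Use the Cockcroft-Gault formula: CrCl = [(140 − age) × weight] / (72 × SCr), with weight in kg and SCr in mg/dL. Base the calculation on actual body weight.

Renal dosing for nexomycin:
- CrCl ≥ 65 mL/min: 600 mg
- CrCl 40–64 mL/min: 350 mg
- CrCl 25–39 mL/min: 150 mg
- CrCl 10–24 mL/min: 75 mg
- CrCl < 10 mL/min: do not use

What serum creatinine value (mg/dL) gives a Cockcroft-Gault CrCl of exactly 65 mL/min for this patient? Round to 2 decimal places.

Standard dose requires CrCl ≥ 65 mL/min.
Set (140 − 27) × 111.3 / (72 × SCr) = 65
SCr = (140 − 27) × 111.3 / (72 × 65) = 2.687 mg/dL

2.69 mg/dL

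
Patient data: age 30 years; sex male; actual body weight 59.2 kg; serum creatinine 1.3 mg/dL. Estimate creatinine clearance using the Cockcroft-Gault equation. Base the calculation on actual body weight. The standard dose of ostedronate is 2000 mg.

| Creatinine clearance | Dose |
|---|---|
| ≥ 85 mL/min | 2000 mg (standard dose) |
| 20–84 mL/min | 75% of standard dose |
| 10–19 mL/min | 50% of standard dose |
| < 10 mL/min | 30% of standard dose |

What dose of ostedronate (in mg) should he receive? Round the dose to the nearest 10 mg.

1500 mg

CrCl = (140 − 30) × 59.2 / (72 × 1.3) = 6512.0 / 93.60 ≈ 69.6 mL/min
CrCl ≈ 70 mL/min → bracket 20–84 mL/min.
75% of 2000 mg = 1500 mg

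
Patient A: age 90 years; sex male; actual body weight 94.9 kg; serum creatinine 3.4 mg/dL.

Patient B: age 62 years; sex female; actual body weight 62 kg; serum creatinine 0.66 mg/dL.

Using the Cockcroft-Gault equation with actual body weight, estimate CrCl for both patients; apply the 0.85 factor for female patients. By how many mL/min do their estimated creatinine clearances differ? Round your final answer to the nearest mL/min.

67 mL/min

Patient A: CrCl = (140 − 90) × 94.9 / (72 × 3.4) = 4745.0 / 244.80 ≈ 19.4 mL/min
Patient B: CrCl = (140 − 62) × 62 / (72 × 0.66) × 0.85 = 4836.0 / 47.52 × 0.85 ≈ 86.5 mL/min
|19.4 − 86.5| = 67.1 mL/min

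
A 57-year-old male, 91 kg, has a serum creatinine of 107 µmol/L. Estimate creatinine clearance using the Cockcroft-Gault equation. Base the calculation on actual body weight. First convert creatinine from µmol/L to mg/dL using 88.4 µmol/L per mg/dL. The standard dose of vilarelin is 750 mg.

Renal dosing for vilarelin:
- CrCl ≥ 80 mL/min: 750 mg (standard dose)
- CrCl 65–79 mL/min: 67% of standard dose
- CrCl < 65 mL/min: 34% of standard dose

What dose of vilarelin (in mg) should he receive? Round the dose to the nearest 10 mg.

750 mg

SCr = 107 / 88.4 = 1.21 mg/dL
CrCl = (140 − 57) × 91 / (72 × 1.21) = 7553.0 / 87.12 ≈ 86.7 mL/min
CrCl ≈ 87 mL/min → bracket ≥ 80 mL/min.
100% of 750 mg = 750 mg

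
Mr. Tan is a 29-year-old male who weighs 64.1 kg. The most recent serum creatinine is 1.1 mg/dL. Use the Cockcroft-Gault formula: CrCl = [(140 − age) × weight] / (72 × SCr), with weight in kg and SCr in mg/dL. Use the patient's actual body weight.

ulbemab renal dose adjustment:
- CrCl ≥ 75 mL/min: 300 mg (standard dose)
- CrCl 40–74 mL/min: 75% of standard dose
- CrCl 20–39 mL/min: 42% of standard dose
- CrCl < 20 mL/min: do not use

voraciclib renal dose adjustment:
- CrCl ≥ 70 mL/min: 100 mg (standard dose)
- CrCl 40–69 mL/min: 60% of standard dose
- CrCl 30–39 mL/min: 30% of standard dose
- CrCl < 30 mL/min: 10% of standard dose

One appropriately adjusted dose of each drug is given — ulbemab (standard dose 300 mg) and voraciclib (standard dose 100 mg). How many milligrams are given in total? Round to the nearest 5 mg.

400 mg

CrCl = (140 − 29) × 64.1 / (72 × 1.1) = 7115.1 / 79.20 ≈ 89.8 mL/min
CrCl ≈ 90 mL/min.
ulbemab: ≥ 75 mL/min → 100% of 300 mg = 300 mg.
voraciclib: ≥ 70 mL/min → 100% of 100 mg = 100 mg.
Total = 300 + 100 = 400 mg.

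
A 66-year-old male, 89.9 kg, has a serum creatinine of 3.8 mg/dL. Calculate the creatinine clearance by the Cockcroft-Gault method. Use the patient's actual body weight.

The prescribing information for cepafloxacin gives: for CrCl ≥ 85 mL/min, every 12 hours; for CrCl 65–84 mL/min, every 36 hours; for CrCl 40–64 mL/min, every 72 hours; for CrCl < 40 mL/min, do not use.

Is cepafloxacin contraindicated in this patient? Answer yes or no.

yes

CrCl = (140 − 66) × 89.9 / (72 × 3.8) = 6652.6 / 273.60 ≈ 24.3 mL/min
CrCl ≈ 24 mL/min, which is < 40 mL/min.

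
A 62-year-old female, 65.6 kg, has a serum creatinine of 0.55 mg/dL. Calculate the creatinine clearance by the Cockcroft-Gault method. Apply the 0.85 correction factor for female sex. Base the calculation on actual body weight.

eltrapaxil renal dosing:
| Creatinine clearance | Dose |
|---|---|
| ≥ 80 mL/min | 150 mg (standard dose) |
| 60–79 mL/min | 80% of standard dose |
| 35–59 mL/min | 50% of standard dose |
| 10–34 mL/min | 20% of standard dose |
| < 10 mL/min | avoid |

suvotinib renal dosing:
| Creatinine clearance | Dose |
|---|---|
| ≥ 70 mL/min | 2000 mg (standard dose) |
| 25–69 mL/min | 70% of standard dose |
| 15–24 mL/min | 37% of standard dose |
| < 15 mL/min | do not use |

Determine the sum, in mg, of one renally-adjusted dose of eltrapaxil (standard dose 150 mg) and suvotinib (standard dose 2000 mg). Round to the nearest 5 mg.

2150 mg

CrCl = (140 − 62) × 65.6 / (72 × 0.55) × 0.85 = 5116.8 / 39.60 × 0.85 ≈ 109.8 mL/min
CrCl ≈ 110 mL/min.
eltrapaxil: ≥ 80 mL/min → 100% of 150 mg = 150 mg.
suvotinib: ≥ 70 mL/min → 100% of 2000 mg = 2000 mg.
Total = 150 + 2000 = 2150 mg.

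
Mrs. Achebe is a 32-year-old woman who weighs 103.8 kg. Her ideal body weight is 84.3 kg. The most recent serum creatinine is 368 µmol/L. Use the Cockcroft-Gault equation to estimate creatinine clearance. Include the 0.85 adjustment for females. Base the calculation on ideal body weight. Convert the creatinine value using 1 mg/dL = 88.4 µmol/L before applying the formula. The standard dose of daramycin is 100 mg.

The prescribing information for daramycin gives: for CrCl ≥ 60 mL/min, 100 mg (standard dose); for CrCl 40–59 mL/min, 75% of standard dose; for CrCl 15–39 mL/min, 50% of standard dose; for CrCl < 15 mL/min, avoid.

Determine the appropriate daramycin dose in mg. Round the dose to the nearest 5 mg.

50 mg

SCr = 368 / 88.4 = 4.163 mg/dL
CrCl = (140 − 32) × 84.3 / (72 × 4.163) × 0.85 = 9104.4 / 299.74 × 0.85 ≈ 25.8 mL/min
CrCl ≈ 26 mL/min → bracket 15–39 mL/min.
50% of 100 mg = 50 mg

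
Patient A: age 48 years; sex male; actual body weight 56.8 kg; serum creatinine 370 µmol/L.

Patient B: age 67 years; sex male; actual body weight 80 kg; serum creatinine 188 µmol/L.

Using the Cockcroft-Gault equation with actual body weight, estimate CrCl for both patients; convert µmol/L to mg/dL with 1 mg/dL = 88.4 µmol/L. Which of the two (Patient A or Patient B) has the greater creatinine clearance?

Patient A: SCr = 370 / 88.4 = 4.186 mg/dL
Patient A: CrCl = (140 − 48) × 56.8 / (72 × 4.186) = 5225.6 / 301.39 ≈ 17.3 mL/min
Patient B: SCr = 188 / 88.4 = 2.127 mg/dL
Patient B: CrCl = (140 − 67) × 80 / (72 × 2.127) = 5840.0 / 153.14 ≈ 38.1 mL/min
17.3 vs 38.1 mL/min → Patient B is higher.

Patient B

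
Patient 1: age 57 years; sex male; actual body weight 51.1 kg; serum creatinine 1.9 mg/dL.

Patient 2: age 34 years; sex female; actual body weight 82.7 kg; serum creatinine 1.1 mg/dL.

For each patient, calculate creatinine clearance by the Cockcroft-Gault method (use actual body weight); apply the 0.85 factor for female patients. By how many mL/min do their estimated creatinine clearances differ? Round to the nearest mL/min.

63 mL/min

Patient 1: CrCl = (140 − 57) × 51.1 / (72 × 1.9) = 4241.3 / 136.80 ≈ 31.0 mL/min
Patient 2: CrCl = (140 − 34) × 82.7 / (72 × 1.1) × 0.85 = 8766.2 / 79.20 × 0.85 ≈ 94.1 mL/min
|31.0 − 94.1| = 63.1 mL/min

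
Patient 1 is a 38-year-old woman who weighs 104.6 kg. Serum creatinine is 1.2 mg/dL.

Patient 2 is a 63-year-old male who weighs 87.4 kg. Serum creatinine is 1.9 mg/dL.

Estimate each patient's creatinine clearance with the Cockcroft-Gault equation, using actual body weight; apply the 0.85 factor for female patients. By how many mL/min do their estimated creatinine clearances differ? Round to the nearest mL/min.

Patient 1: CrCl = (140 − 38) × 104.6 / (72 × 1.2) × 0.85 = 10669.2 / 86.40 × 0.85 ≈ 105.0 mL/min
Patient 2: CrCl = (140 − 63) × 87.4 / (72 × 1.9) = 6729.8 / 136.80 ≈ 49.2 mL/min
|105.0 − 49.2| = 55.8 mL/min

56 mL/min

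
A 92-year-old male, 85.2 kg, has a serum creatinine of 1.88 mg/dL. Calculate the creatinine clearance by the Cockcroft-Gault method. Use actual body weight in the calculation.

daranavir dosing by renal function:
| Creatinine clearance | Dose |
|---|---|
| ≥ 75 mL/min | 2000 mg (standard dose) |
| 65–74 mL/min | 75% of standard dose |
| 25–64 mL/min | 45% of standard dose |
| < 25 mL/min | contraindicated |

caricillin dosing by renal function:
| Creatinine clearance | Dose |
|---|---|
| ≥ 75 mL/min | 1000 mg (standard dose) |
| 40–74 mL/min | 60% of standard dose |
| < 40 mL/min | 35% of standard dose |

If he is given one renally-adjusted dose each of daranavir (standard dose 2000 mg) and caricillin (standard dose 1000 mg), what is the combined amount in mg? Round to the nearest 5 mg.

CrCl = (140 − 92) × 85.2 / (72 × 1.88) = 4089.6 / 135.36 ≈ 30.2 mL/min
CrCl ≈ 30 mL/min.
daranavir: 25–64 mL/min → 45% of 2000 mg = 900 mg.
caricillin: < 40 mL/min → 35% of 1000 mg = 350 mg.
Total = 900 + 350 = 1250 mg.

1250 mg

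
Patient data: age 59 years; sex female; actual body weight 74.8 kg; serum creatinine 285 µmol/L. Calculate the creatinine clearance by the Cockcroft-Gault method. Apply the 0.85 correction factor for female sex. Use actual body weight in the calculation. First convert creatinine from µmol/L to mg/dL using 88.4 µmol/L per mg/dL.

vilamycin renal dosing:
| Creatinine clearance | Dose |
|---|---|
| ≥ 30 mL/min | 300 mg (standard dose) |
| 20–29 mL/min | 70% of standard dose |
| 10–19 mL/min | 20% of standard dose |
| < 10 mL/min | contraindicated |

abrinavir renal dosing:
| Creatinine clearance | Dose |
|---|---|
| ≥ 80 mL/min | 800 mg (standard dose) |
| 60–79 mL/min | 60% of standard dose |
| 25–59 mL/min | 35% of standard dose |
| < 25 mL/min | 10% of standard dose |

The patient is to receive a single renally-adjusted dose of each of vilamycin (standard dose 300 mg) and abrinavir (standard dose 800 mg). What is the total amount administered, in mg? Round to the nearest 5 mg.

SCr = 285 / 88.4 = 3.224 mg/dL
CrCl = (140 − 59) × 74.8 / (72 × 3.224) × 0.85 = 6058.8 / 232.13 × 0.85 ≈ 22.2 mL/min
CrCl ≈ 22 mL/min.
vilamycin: 20–29 mL/min → 70% of 300 mg = 210 mg.
abrinavir: < 25 mL/min → 10% of 800 mg = 80 mg.
Total = 210 + 80 = 290 mg.

290 mg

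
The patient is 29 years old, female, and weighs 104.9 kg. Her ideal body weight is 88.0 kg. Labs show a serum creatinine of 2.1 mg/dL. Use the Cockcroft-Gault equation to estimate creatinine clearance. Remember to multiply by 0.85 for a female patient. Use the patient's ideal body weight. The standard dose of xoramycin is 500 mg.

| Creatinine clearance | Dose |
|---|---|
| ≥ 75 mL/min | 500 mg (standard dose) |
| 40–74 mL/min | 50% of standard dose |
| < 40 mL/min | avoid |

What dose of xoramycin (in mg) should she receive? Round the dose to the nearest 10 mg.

250 mg

CrCl = (140 − 29) × 88 / (72 × 2.1) × 0.85 = 9768.0 / 151.20 × 0.85 ≈ 54.9 mL/min
CrCl ≈ 55 mL/min → bracket 40–74 mL/min.
50% of 500 mg = 250 mg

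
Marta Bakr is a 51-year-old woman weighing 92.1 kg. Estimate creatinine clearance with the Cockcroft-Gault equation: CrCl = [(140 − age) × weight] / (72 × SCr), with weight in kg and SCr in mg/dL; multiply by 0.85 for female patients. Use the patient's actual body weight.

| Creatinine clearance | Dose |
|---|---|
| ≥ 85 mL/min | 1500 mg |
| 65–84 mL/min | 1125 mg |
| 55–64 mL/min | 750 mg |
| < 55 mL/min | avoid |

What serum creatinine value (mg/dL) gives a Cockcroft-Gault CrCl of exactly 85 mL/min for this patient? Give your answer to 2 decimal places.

Standard dose requires CrCl ≥ 85 mL/min.
Set (140 − 51) × 92.1 × 0.85 / (72 × SCr) = 85
SCr = (140 − 51) × 92.1 × 0.85 / (72 × 85) = 1.138 mg/dL

1.14 mg/dL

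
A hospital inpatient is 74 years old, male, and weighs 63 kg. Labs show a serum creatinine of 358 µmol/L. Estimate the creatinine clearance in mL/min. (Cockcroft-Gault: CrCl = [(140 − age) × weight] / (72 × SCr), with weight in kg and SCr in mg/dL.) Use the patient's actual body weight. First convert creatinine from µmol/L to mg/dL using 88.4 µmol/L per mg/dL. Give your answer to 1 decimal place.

SCr = 358 / 88.4 = 4.05 mg/dL
CrCl = (140 − 74) × 63 / (72 × 4.05) = 4158.0 / 291.60 ≈ 14.3 mL/min

14.3 mL/min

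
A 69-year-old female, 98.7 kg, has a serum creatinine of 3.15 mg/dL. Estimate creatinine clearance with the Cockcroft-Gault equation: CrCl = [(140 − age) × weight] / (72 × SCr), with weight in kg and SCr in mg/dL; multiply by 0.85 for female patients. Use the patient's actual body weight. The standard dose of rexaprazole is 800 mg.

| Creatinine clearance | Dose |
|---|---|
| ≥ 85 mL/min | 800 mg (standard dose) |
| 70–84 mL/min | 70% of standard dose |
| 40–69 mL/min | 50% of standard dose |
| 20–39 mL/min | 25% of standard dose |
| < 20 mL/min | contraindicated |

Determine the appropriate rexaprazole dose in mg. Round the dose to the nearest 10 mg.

200 mg

CrCl = (140 − 69) × 98.7 / (72 × 3.15) × 0.85 = 7007.7 / 226.80 × 0.85 ≈ 26.3 mL/min
CrCl ≈ 26 mL/min → bracket 20–39 mL/min.
25% of 800 mg = 200 mg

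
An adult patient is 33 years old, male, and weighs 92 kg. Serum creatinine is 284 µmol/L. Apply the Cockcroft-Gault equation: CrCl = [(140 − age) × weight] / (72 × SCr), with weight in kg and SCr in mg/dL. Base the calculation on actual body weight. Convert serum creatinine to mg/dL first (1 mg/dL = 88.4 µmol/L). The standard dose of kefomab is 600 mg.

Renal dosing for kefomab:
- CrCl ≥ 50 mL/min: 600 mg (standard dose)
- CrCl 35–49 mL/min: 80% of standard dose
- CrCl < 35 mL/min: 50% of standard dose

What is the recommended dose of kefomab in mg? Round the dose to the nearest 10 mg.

SCr = 284 / 88.4 = 3.213 mg/dL
CrCl = (140 − 33) × 92 / (72 × 3.213) = 9844.0 / 231.34 ≈ 42.6 mL/min
CrCl ≈ 43 mL/min → bracket 35–49 mL/min.
80% of 600 mg = 480 mg

480 mg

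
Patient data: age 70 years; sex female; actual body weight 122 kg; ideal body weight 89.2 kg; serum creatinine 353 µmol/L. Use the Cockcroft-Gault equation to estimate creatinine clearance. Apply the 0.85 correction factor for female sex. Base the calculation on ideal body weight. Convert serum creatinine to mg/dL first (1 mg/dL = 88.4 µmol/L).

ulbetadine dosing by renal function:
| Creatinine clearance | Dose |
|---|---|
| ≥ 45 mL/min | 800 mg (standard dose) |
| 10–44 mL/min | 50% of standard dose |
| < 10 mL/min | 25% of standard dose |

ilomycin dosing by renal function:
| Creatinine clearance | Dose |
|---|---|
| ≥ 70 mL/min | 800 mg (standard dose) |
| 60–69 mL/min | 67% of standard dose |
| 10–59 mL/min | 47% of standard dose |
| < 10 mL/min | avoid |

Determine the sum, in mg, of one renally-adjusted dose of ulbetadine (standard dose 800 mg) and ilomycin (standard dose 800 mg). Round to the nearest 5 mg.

SCr = 353 / 88.4 = 3.993 mg/dL
CrCl = (140 − 70) × 89.2 / (72 × 3.993) × 0.85 = 6244.0 / 287.50 × 0.85 ≈ 18.5 mL/min
CrCl ≈ 18 mL/min.
ulbetadine: 10–44 mL/min → 50% of 800 mg = 400 mg.
ilomycin: 10–59 mL/min → 47% of 800 mg = 376 mg.
Total = 400 + 376 = 776 mg.

775 mg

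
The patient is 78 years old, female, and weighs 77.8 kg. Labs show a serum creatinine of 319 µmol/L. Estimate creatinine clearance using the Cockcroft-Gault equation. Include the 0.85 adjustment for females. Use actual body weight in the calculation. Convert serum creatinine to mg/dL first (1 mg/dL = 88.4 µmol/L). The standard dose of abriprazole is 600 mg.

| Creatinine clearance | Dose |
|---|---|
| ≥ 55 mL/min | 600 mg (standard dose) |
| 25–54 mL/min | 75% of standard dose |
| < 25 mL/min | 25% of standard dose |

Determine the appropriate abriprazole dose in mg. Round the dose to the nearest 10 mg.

SCr = 319 / 88.4 = 3.609 mg/dL
CrCl = (140 − 78) × 77.8 / (72 × 3.609) × 0.85 = 4823.6 / 259.85 × 0.85 ≈ 15.8 mL/min
CrCl ≈ 16 mL/min → bracket < 25 mL/min.
25% of 600 mg = 150 mg

150 mg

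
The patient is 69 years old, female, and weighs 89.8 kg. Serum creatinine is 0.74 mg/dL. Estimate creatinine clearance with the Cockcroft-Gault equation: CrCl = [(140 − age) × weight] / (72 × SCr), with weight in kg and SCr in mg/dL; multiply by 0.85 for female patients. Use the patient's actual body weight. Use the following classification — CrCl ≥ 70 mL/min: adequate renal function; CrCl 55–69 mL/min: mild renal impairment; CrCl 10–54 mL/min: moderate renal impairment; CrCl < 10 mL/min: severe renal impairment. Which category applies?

CrCl = (140 − 69) × 89.8 / (72 × 0.74) × 0.85 = 6375.8 / 53.28 × 0.85 ≈ 101.7 mL/min
102 mL/min falls in the 'adequate renal function' range.

adequate renal function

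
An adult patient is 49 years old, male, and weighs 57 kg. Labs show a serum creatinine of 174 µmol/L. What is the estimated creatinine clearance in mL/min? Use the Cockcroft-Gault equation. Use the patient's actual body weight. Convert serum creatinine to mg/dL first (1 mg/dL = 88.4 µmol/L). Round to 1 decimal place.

36.6 mL/min

SCr = 174 / 88.4 = 1.968 mg/dL
CrCl = (140 − 49) × 57 / (72 × 1.968) = 5187.0 / 141.70 ≈ 36.6 mL/min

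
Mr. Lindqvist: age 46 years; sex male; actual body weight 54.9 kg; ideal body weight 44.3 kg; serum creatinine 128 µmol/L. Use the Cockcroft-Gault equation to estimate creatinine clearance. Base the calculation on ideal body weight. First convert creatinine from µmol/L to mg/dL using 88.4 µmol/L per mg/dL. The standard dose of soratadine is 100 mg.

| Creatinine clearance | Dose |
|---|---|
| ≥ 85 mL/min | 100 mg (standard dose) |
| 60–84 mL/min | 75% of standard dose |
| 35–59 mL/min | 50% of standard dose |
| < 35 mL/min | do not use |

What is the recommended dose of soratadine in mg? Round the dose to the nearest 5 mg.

50 mg

SCr = 128 / 88.4 = 1.448 mg/dL
CrCl = (140 − 46) × 44.3 / (72 × 1.448) = 4164.2 / 104.26 ≈ 39.9 mL/min
CrCl ≈ 40 mL/min → bracket 35–59 mL/min.
50% of 100 mg = 50 mg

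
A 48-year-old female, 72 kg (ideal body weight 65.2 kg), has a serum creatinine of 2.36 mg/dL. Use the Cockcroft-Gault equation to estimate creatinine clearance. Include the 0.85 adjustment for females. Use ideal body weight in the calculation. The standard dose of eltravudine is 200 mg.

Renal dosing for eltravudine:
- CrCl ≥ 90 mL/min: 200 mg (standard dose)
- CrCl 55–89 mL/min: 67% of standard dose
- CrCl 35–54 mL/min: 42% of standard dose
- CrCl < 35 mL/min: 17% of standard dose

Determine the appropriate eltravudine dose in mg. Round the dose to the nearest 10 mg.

30 mg

CrCl = (140 − 48) × 65.2 / (72 × 2.36) × 0.85 = 5998.4 / 169.92 × 0.85 ≈ 30.0 mL/min
CrCl ≈ 30 mL/min → bracket < 35 mL/min.
17% of 200 mg = 34 mg → 30 mg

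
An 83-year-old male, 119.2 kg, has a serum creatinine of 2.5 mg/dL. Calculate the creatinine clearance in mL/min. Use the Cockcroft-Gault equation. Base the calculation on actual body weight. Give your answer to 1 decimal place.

CrCl = (140 − 83) × 119.2 / (72 × 2.5) = 6794.4 / 180.00 ≈ 37.7 mL/min

37.7 mL/min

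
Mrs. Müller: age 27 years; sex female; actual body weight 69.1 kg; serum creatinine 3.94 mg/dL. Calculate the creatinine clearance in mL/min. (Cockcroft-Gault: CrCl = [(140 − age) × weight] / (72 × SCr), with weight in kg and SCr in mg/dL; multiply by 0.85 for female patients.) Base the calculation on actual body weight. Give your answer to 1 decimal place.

23.4 mL/min

CrCl = (140 − 27) × 69.1 / (72 × 3.94) × 0.85 = 7808.3 / 283.68 × 0.85 ≈ 23.4 mL/min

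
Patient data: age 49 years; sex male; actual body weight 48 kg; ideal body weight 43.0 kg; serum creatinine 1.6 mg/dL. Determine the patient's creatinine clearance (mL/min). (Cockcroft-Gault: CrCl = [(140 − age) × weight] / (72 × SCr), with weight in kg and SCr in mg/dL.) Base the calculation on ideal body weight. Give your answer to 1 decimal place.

CrCl = (140 − 49) × 43 / (72 × 1.6) = 3913.0 / 115.20 ≈ 34.0 mL/min

34.0 mL/min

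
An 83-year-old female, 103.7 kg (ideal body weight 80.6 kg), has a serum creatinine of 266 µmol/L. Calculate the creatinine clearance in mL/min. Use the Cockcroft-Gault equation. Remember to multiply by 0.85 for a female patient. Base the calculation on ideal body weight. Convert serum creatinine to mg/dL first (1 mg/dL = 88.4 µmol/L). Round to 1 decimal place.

SCr = 266 / 88.4 = 3.009 mg/dL
CrCl = (140 − 83) × 80.6 / (72 × 3.009) × 0.85 = 4594.2 / 216.65 × 0.85 ≈ 18.0 mL/min

18.0 mL/min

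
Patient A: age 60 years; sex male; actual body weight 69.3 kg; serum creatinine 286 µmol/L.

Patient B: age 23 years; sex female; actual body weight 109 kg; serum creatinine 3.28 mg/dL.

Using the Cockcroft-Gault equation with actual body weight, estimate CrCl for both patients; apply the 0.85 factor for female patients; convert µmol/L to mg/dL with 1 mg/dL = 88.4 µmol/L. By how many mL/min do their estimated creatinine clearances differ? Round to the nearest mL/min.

22 mL/min

Patient A: SCr = 286 / 88.4 = 3.235 mg/dL
Patient A: CrCl = (140 − 60) × 69.3 / (72 × 3.235) = 5544.0 / 232.92 ≈ 23.8 mL/min
Patient B: CrCl = (140 − 23) × 109 / (72 × 3.28) × 0.85 = 12753.0 / 236.16 × 0.85 ≈ 45.9 mL/min
|23.8 − 45.9| = 22.1 mL/min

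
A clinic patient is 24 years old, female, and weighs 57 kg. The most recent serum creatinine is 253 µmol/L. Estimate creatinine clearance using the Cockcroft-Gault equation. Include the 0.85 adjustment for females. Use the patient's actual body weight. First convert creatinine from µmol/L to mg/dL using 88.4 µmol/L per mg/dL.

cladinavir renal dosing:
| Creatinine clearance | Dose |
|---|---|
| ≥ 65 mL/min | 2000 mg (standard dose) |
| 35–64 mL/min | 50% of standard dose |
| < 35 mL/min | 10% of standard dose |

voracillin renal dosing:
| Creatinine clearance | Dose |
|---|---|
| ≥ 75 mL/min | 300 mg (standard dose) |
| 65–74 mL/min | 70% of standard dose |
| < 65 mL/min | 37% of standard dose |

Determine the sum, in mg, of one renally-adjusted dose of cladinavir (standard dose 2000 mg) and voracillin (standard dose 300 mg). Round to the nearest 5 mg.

310 mg

SCr = 253 / 88.4 = 2.862 mg/dL
CrCl = (140 − 24) × 57 / (72 × 2.862) × 0.85 = 6612.0 / 206.06 × 0.85 ≈ 27.3 mL/min
CrCl ≈ 27 mL/min.
cladinavir: < 35 mL/min → 10% of 2000 mg = 200 mg.
voracillin: < 65 mL/min → 37% of 300 mg = 111 mg.
Total = 200 + 111 = 311 mg.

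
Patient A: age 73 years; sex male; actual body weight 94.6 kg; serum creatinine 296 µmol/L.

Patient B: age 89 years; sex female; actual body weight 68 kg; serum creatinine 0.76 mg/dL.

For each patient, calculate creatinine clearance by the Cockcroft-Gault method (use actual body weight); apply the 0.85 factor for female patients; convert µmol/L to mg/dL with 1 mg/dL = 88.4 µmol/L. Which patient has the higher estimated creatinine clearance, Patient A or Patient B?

Patient A: SCr = 296 / 88.4 = 3.348 mg/dL
Patient A: CrCl = (140 − 73) × 94.6 / (72 × 3.348) = 6338.2 / 241.06 ≈ 26.3 mL/min
Patient B: CrCl = (140 − 89) × 68 / (72 × 0.76) × 0.85 = 3468.0 / 54.72 × 0.85 ≈ 53.9 mL/min
26.3 vs 53.9 mL/min → Patient B is higher.

Patient B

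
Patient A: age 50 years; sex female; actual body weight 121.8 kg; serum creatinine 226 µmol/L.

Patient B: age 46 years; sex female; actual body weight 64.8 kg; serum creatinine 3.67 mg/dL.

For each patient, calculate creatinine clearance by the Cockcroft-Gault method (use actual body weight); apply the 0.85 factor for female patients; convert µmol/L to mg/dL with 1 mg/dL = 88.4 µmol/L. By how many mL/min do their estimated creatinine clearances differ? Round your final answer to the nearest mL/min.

Patient A: SCr = 226 / 88.4 = 2.557 mg/dL
Patient A: CrCl = (140 − 50) × 121.8 / (72 × 2.557) × 0.85 = 10962.0 / 184.10 × 0.85 ≈ 50.6 mL/min
Patient B: CrCl = (140 − 46) × 64.8 / (72 × 3.67) × 0.85 = 6091.2 / 264.24 × 0.85 ≈ 19.6 mL/min
|50.6 − 19.6| = 31.0 mL/min

31 mL/min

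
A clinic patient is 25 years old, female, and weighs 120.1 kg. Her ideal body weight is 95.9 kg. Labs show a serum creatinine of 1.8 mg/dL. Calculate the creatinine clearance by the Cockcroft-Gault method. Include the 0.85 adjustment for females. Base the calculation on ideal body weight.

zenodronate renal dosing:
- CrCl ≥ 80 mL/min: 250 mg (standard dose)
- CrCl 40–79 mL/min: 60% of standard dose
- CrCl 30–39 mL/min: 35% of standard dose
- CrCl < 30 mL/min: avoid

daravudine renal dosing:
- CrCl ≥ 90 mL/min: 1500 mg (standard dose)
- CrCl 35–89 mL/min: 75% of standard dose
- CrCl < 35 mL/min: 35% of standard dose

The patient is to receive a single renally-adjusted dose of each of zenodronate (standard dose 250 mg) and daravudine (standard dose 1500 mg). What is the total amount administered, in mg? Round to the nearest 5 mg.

CrCl = (140 − 25) × 95.9 / (72 × 1.8) × 0.85 = 11028.5 / 129.60 × 0.85 ≈ 72.3 mL/min
CrCl ≈ 72 mL/min.
zenodronate: 40–79 mL/min → 60% of 250 mg = 150 mg.
daravudine: 35–89 mL/min → 75% of 1500 mg = 1125 mg.
Total = 150 + 1125 = 1275 mg.

1275 mg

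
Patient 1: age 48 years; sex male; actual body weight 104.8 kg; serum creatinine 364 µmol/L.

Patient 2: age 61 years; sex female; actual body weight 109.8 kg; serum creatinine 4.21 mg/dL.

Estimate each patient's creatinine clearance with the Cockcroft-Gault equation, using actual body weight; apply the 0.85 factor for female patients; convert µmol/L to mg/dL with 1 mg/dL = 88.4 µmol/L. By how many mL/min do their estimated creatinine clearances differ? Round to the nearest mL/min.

Patient 1: SCr = 364 / 88.4 = 4.118 mg/dL
Patient 1: CrCl = (140 − 48) × 104.8 / (72 × 4.118) = 9641.6 / 296.50 ≈ 32.5 mL/min
Patient 2: CrCl = (140 − 61) × 109.8 / (72 × 4.21) × 0.85 = 8674.2 / 303.12 × 0.85 ≈ 24.3 mL/min
|32.5 − 24.3| = 8.2 mL/min

8 mL/min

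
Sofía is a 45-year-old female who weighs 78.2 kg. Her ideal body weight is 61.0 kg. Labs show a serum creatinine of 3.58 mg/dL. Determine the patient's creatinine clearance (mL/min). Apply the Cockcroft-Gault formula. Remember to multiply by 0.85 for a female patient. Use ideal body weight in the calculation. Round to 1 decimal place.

CrCl = (140 − 45) × 61 / (72 × 3.58) × 0.85 = 5795.0 / 257.76 × 0.85 ≈ 19.1 mL/min

19.1 mL/min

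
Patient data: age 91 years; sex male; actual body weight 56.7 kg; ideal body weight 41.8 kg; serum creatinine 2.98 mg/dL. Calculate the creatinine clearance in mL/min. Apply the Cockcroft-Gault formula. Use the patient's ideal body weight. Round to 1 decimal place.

CrCl = (140 − 91) × 41.8 / (72 × 2.98) = 2048.2 / 214.56 ≈ 9.5 mL/min

9.5 mL/min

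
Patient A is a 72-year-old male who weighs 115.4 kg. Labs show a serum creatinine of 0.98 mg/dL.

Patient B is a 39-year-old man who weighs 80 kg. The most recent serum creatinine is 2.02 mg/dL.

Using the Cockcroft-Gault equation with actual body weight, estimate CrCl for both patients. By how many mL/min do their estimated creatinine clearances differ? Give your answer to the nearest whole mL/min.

Patient A: CrCl = (140 − 72) × 115.4 / (72 × 0.98) = 7847.2 / 70.56 ≈ 111.2 mL/min
Patient B: CrCl = (140 − 39) × 80 / (72 × 2.02) = 8080.0 / 145.44 ≈ 55.6 mL/min
|111.2 − 55.6| = 55.6 mL/min

56 mL/min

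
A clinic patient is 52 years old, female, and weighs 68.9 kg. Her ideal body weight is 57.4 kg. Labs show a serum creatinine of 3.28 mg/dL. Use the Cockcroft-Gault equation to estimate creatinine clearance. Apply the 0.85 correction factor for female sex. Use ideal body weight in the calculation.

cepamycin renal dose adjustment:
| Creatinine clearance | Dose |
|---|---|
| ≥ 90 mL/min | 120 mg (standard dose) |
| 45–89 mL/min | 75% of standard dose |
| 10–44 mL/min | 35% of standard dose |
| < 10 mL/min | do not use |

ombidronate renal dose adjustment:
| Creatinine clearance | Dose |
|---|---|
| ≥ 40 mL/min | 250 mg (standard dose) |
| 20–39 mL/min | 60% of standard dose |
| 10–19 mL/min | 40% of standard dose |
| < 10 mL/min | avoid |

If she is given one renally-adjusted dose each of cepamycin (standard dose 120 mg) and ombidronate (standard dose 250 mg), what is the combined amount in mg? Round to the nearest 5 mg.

140 mg

CrCl = (140 − 52) × 57.4 / (72 × 3.28) × 0.85 = 5051.2 / 236.16 × 0.85 ≈ 18.2 mL/min
CrCl ≈ 18 mL/min.
cepamycin: 10–44 mL/min → 35% of 120 mg = 42 mg.
ombidronate: 10–19 mL/min → 40% of 250 mg = 100 mg.
Total = 42 + 100 = 142 mg.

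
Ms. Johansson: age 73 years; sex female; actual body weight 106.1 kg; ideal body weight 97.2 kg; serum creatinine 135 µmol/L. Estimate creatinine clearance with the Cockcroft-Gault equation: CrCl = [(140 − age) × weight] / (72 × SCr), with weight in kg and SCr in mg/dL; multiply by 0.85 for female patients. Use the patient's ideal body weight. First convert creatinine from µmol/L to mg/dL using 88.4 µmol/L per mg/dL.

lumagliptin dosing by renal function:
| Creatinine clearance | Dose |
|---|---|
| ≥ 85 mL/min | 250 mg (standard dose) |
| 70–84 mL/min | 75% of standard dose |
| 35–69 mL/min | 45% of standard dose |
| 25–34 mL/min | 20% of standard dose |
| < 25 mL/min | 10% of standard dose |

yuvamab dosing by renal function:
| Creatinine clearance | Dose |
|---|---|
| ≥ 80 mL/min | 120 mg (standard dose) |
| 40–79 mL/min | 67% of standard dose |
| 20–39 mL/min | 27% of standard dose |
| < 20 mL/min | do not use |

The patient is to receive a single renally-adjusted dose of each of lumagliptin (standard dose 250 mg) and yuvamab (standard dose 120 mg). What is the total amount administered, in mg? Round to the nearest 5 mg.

195 mg

SCr = 135 / 88.4 = 1.527 mg/dL
CrCl = (140 − 73) × 97.2 / (72 × 1.527) × 0.85 = 6512.4 / 109.94 × 0.85 ≈ 50.3 mL/min
CrCl ≈ 50 mL/min.
lumagliptin: 35–69 mL/min → 45% of 250 mg = 112.5 mg.
yuvamab: 40–79 mL/min → 67% of 120 mg = 80.4 mg.
Total = 112.5 + 80.4 = 192.9 mg.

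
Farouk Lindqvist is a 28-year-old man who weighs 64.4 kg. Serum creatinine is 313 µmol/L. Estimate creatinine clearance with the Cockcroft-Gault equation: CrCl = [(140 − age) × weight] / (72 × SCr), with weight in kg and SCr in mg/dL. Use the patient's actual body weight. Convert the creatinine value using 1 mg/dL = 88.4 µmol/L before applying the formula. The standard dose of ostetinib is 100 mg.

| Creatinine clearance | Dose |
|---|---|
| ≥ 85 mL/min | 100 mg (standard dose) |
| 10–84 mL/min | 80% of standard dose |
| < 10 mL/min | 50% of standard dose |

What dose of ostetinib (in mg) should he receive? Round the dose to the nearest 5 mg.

SCr = 313 / 88.4 = 3.541 mg/dL
CrCl = (140 − 28) × 64.4 / (72 × 3.541) = 7212.8 / 254.95 ≈ 28.3 mL/min
CrCl ≈ 28 mL/min → bracket 10–84 mL/min.
80% of 100 mg = 80 mg

80 mg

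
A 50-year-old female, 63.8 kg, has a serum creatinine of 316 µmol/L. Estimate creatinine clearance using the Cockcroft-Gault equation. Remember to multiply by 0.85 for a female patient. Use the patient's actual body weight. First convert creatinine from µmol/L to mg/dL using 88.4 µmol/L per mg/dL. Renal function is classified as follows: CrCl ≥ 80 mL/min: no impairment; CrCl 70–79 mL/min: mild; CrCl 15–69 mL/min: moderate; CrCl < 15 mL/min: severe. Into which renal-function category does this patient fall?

SCr = 316 / 88.4 = 3.575 mg/dL
CrCl = (140 − 50) × 63.8 / (72 × 3.575) × 0.85 = 5742.0 / 257.40 × 0.85 ≈ 19.0 mL/min
19 mL/min falls in the 'moderate' range.

moderate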